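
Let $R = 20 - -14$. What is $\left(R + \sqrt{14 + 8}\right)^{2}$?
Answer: $\left(34 + \sqrt{22}\right)^{2} \approx 1496.9$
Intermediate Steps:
$R = 34$ ($R = 20 + 14 = 34$)
$\left(R + \sqrt{14 + 8}\right)^{2} = \left(34 + \sqrt{14 + 8}\right)^{2} = \left(34 + \sqrt{22}\right)^{2}$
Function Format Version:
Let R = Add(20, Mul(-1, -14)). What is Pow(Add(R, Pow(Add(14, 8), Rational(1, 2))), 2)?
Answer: Pow(Add(34, Pow(22, Rational(1, 2))), 2) ≈ 1496.9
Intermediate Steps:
R = 34 (R = Add(20, 14) = 34)
Pow(Add(R, Pow(Add(14, 8), Rational(1, 2))), 2) = Pow(Add(34, Pow(Add(14, 8), Rational(1, 2))), 2) = Pow(Add(34, Pow(22, Rational(1, 2))), 2)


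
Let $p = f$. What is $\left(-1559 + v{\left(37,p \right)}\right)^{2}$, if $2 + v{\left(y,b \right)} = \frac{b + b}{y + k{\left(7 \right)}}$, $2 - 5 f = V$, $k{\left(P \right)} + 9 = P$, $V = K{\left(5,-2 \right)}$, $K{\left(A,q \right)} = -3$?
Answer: $\frac{2984764689}{1225} \approx 2.4365 \cdot 10^{6}$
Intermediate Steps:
$V = -3$
$k{\left(P \right)} = -9 + P$
$f = 1$ ($f = \frac{2}{5} - - \frac{3}{5} = \frac{2}{5} + \frac{3}{5} = 1$)
$p = 1$
$v{\left(y,b \right)} = -2 + \frac{2 b}{-2 + y}$ ($v{\left(y,b \right)} = -2 + \frac{b + b}{y + \left(-9 + 7\right)} = -2 + \frac{2 b}{y - 2} = -2 + \frac{2 b}{-2 + y}$)
$\left(-1559 + v{\left(37,p \right)}\right)^{2} = \left(-1559 + \frac{2 \left(2 + 1 - 37\right)}{-2 + 37}\right)^{2} = \left(-1559 + \frac{2 \left(2 + 1 - 37\right)}{35}\right)^{2} = \left(-1559 + 2 \cdot \frac{1}{35} \left(-34\right)\right)^{2} = \left(-1559 - \frac{68}{35}\right)^{2} = \left(- \frac{54633}{35}\right)^{2} = \frac{2984764689}{1225}$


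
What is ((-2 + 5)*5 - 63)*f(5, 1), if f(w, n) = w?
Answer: -240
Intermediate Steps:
((-2 + 5)*5 - 63)*f(5, 1) = ((-2 + 5)*5 - 63)*5 = (3*5 - 63)*5 = (15 - 63)*5 = -48*5 = -240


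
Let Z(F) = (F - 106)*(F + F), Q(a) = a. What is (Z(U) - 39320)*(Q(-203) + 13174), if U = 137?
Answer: -399844046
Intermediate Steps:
Z(F) = 2*F*(-106 + F) (Z(F) = (-106 + F)*(2*F) = 2*F*(-106 + F))
(Z(U) - 39320)*(Q(-203) + 13174) = (2*137*(-106 + 137) - 39320)*(-203 + 13174) = (2*137*31 - 39320)*12971 = (8494 - 39320)*12971 = -30826*12971 = -399844046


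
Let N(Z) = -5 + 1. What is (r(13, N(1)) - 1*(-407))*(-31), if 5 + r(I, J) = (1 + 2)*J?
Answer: -12090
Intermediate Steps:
N(Z) = -4
r(I, J) = -5 + 3*J (r(I, J) = -5 + (1 + 2)*J = -5 + 3*J)
(r(13, N(1)) - 1*(-407))*(-31) = ((-5 + 3*(-4)) - 1*(-407))*(-31) = ((-5 - 12) + 407)*(-31) = (-17 + 407)*(-31) = 390*(-31) = -12090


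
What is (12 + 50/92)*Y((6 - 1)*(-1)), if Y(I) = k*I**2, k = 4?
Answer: 28850/23 ≈ 1254.3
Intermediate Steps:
Y(I) = 4*I**2
(12 + 50/92)*Y((6 - 1)*(-1)) = (12 + 50/92)*(4*((6 - 1)*(-1))**2) = (12 + 50*(1/92))*(4*(5*(-1))**2) = (12 + 25/46)*(4*(-5)**2) = 577*(4*25)/46 = (577/46)*100 = 28850/23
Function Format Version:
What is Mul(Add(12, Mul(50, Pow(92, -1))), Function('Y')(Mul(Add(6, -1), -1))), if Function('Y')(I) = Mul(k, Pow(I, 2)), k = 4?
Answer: Rational(28850, 23) ≈ 1254.3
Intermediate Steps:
Function('Y')(I) = Mul(4, Pow(I, 2))
Mul(Add(12, Mul(50, Pow(92, -1))), Function('Y')(Mul(Add(6, -1), -1))) = Mul(Add(12, Mul(50, Pow(92, -1))), Mul(4, Pow(Mul(Add(6, -1), -1), 2))) = Mul(Add(12, Mul(50, Rational(1, 92))), Mul(4, Pow(Mul(5, -1), 2))) = Mul(Add(12, Rational(25, 46)), Mul(4, Pow(-5, 2))) = Mul(Rational(577, 46), Mul(4, 25)) = Mul(Rational(577, 46), 100) = Rational(28850, 23)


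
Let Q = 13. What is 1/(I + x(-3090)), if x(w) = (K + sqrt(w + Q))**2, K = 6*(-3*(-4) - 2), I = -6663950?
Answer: -I/(120*sqrt(3077) + 6663427*I) ≈ -1.5007e-7 - 1.4992e-10*I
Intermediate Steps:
K = 60 (K = 6*(12 - 2) = 6*10 = 60)
x(w) = (60 + sqrt(13 + w))**2 (x(w) = (60 + sqrt(w + 13))**2 = (60 + sqrt(13 + w))**2)
1/(I + x(-3090)) = 1/(-6663950 + (60 + sqrt(13 - 3090))**2) = 1/(-6663950 + (60 + sqrt(-3077))**2) = 1/(-6663950 + (60 + I*sqrt(3077))**2)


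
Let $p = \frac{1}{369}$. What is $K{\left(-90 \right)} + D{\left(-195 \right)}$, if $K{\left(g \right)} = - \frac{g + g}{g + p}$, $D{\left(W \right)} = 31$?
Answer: $\frac{963059}{33209} \approx 29.0$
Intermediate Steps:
$p = \frac{1}{369} \approx 0.00271$
$K{\left(g \right)} = - \frac{2 g}{\frac{1}{369} + g}$ ($K{\left(g \right)} = - \frac{g + g}{g + \frac{1}{369}} = - \frac{2 g}{\frac{1}{369} + g}$)
$K{\left(-90 \right)} + D{\left(-195 \right)} = \left(-738\right) \left(-90\right) \frac{1}{1 + 369 \left(-90\right)} + 31 = \left(-738\right) \left(-90\right) \frac{1}{1 - 33210} + 31 = \left(-738\right) \left(-90\right) \frac{1}{-33209} + 31 = \left(-738\right) \left(-90\right) \left(- \frac{1}{33209}\right) + 31 = - \frac{66420}{33209} + 31 = \frac{963059}{33209}$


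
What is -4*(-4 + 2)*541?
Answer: 4328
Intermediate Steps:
-4*(-4 + 2)*541 = -4*(-2)*541 = 8*541 = 4328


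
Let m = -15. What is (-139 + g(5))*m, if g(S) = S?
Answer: 2010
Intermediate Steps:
(-139 + g(5))*m = (-139 + 5)*(-15) = -134*(-15) = 2010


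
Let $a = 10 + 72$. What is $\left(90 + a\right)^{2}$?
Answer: $29584$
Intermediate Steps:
$a = 82$
$\left(90 + a\right)^{2} = \left(90 + 82\right)^{2} = 172^{2} = 29584$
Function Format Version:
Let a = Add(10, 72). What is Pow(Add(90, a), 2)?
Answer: 29584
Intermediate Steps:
a = 82
Pow(Add(90, a), 2) = Pow(Add(90, 82), 2) = Pow(172, 2) = 29584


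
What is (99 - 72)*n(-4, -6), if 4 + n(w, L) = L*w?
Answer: 540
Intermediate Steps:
n(w, L) = -4 + L*w
(99 - 72)*n(-4, -6) = (99 - 72)*(-4 - 6*(-4)) = 27*(-4 + 24) = 27*20 = 540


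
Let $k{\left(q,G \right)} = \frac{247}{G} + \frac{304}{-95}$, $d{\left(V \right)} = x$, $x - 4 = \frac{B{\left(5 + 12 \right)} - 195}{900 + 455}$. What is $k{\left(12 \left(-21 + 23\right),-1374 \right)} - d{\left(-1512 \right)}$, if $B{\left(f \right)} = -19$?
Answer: $- \frac{13445393}{1861770} \approx -7.2218$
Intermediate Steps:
$x = \frac{5206}{1355}$ ($x = 4 + \frac{-19 - 195}{900 + 455} = 4 - \frac{214}{1355} = \frac{5206}{1355} \approx 3.8421$)
$d{\left(V \right)} = \frac{5206}{1355}$
$k{\left(q,G \right)} = - \frac{16}{5} + \frac{247}{G}$ ($k{\left(q,G \right)} = \frac{247}{G} + 304 \left(- \frac{1}{95}\right) = \frac{247}{G} - \frac{16}{5} = - \frac{16}{5} + \frac{247}{G}$)
$k{\left(12 \left(-21 + 23\right),-1374 \right)} - d{\left(-1512 \right)} = \left(- \frac{16}{5} + \frac{247}{-1374}\right) - \frac{5206}{1355} = \left(- \frac{16}{5} + 247 \left(- \frac{1}{1374}\right)\right) - \frac{5206}{1355} = \left(- \frac{16}{5} - \frac{247}{1374}\right) - \frac{5206}{1355} = - \frac{23219}{6870} - \frac{5206}{1355} = - \frac{13445393}{1861770}$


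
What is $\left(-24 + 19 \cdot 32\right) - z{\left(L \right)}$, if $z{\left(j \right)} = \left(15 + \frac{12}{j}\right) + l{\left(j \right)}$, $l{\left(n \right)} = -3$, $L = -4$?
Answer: $575$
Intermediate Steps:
$z{\left(j \right)} = 12 + \frac{12}{j}$ ($z{\left(j \right)} = \left(15 + \frac{12}{j}\right) - 3 = 12 + \frac{12}{j}$)
$\left(-24 + 19 \cdot 32\right) - z{\left(L \right)} = \left(-24 + 19 \cdot 32\right) - \left(12 + \frac{12}{-4}\right) = \left(-24 + 608\right) - \left(12 + 12 \left(- \frac{1}{4}\right)\right) = 584 - \left(12 - 3\right) = 584 - 9 = 575$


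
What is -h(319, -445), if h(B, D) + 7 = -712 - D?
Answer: 274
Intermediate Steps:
h(B, D) = -719 - D (h(B, D) = -7 + (-712 - D) = -719 - D)
-h(319, -445) = -(-719 - 1*(-445)) = -(-719 + 445) = -1*(-274) = 274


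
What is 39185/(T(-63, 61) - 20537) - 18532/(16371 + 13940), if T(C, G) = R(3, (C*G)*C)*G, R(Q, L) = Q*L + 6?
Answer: -819516264297/1342346156336 ≈ -0.61051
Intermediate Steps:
R(Q, L) = 6 + L*Q (R(Q, L) = L*Q + 6 = 6 + L*Q)
T(C, G) = G*(6 + 3*G*C²) (T(C, G) = (6 + ((C*G)*C)*3)*G = (6 + (G*C²)*3)*G = (6 + 3*G*C²)*G = G*(6 + 3*G*C²))
39185/(T(-63, 61) - 20537) - 18532/(16371 + 13940) = 39185/(3*61*(2 + 61*(-63)²) - 20537) - 18532/(16371 + 13940) = 39185/(3*61*(2 + 61*3969) - 20537) - 18532/30311 = 39185/(3*61*(2 + 242109) - 20537) - 18532*1/30311 = 39185/(3*61*242111 - 20537) - 18532/30311 = 39185/(44306313 - 20537) - 18532/30311 = 39185/44285776 - 18532/30311 = -819516264297/1342346156336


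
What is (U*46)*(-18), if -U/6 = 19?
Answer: 94392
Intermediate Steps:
U = -114 (U = -6*19 = -114)
(U*46)*(-18) = -114*46*(-18) = -5244*(-18) = 94392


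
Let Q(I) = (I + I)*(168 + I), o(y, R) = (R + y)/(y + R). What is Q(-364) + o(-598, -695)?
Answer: 142689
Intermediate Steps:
o(y, R) = 1 (o(y, R) = (R + y)/(R + y) = 1)
Q(I) = 2*I*(168 + I) (Q(I) = (2*I)*(168 + I) = 2*I*(168 + I))
Q(-364) + o(-598, -695) = 2*(-364)*(168 - 364) + 1 = 2*(-364)*(-196) + 1 = 142688 + 1 = 142689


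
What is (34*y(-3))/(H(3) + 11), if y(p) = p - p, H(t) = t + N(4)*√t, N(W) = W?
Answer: 0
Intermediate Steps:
H(t) = t + 4*√t
y(p) = 0
(34*y(-3))/(H(3) + 11) = (34*0)/((3 + 4*√3) + 11) = 0/(14 + 4*√3) = 0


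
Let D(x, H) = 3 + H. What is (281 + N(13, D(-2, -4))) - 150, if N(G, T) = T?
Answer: 130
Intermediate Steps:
(281 + N(13, D(-2, -4))) - 150 = (281 + (3 - 4)) - 150 = (281 - 1) - 150 = 280 - 150 = 130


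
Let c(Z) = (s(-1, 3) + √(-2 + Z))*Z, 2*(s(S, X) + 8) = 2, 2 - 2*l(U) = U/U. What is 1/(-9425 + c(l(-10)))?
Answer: -75428/711172901 - 2*I*√6/711172901 ≈ -0.00010606 - 6.8886e-9*I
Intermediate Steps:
l(U) = ½ (l(U) = 1 - U/(2*U) = 1 - ½*1 = 1 - ½ = ½)
s(S, X) = -7 (s(S, X) = -8 + (½)*2 = -8 + 1 = -7)
c(Z) = Z*(-7 + √(-2 + Z)) (c(Z) = (-7 + √(-2 + Z))*Z = Z*(-7 + √(-2 + Z)))
1/(-9425 + c(l(-10))) = 1/(-9425 + (-7 + √(-2 + ½))/2) = 1/(-9425 + (-7 + √(-3/2))/2) = 1/(-9425 + (-7 + I*√6/2)/2) = 1/(-9425 + (-7/2 + I*√6/4)) = 1/(-18857/2 + I*√6/4)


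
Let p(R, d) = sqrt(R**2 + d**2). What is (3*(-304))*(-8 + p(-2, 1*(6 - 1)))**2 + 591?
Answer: -84225 + 14592*sqrt(29) ≈ -5644.7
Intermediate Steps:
(3*(-304))*(-8 + p(-2, 1*(6 - 1)))**2 + 591 = (3*(-304))*(-8 + sqrt((-2)**2 + (1*(6 - 1))**2))**2 + 591 = -912*(-8 + sqrt(4 + (1*5)**2))**2 + 591 = -912*(-8 + sqrt(4 + 5**2))**2 + 591 = -912*(-8 + sqrt(4 + 25))**2 + 591 = -912*(-8 + sqrt(29))**2 + 591 = 591 - 912*(-8 + sqrt(29))**2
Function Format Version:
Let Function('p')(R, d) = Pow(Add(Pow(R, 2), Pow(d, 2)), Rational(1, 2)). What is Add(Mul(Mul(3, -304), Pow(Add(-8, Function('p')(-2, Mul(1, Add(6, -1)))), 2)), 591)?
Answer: Add(-84225, Mul(14592, Pow(29, Rational(1, 2)))) ≈ -5644.7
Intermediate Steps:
Add(Mul(Mul(3, -304), Pow(Add(-8, Function('p')(-2, Mul(1, Add(6, -1)))), 2)), 591) = Add(Mul(Mul(3, -304), Pow(Add(-8, Pow(Add(Pow(-2, 2), Pow(Mul(1, Add(6, -1)), 2)), Rational(1, 2))), 2)), 591) = Add(Mul(-912, Pow(Add(-8, Pow(Add(4, Pow(Mul(1, 5), 2)), Rational(1, 2))), 2)), 591) = Add(Mul(-912, Pow(Add(-8, Pow(Add(4, Pow(5, 2)), Rational(1, 2))), 2)), 591) = Add(Mul(-912, Pow(Add(-8, Pow(Add(4, 25), Rational(1, 2))), 2)), 591) = Add(Mul(-912, Pow(Add(-8, Pow(29, Rational(1, 2))), 2)), 591) = Add(591, Mul(-912, Pow(Add(-8, Pow(29, Rational(1, 2))), 2)))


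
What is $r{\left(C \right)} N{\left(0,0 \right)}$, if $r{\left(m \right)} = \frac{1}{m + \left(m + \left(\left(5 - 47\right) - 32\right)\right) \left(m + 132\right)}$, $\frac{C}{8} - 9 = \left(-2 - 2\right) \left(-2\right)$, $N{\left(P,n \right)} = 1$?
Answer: $\frac{1}{16752} \approx 5.9694 \cdot 10^{-5}$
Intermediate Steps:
$C = 136$ ($C = 72 + 8 \left(-2 - 2\right) \left(-2\right) = 72 + 8 \left(\left(-4\right) \left(-2\right)\right) = 72 + 8 \cdot 8 = 72 + 64 = 136$)
$r{\left(m \right)} = \frac{1}{m + \left(-74 + m\right) \left(132 + m\right)}$ ($r{\left(m \right)} = \frac{1}{m + \left(m - 74\right) \left(132 + m\right)} = \frac{1}{m + \left(-74 + m\right) \left(132 + m\right)}$)
$r{\left(C \right)} N{\left(0,0 \right)} = \frac{1}{-9768 + 136^{2} + 59 \cdot 136} \cdot 1 = \frac{1}{-9768 + 18496 + 8024} \cdot 1 = \frac{1}{16752} \cdot 1 = \frac{1}{16752}$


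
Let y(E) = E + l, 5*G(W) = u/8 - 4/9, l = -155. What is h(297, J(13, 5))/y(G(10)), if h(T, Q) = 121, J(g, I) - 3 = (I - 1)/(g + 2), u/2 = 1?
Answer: -1980/2537 ≈ -0.78045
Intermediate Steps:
u = 2 (u = 2*1 = 2)
J(g, I) = 3 + (-1 + I)/(2 + g) (J(g, I) = 3 + (I - 1)/(g + 2) = 3 + (-1 + I)/(2 + g))
G(W) = -7/180 (G(W) = (2/8 - 4/9)/5 = (2*(⅛) - 4*⅑)/5 = (¼ - 4/9)/5 = (⅕)*(-7/36) = -7/180)
y(E) = -155 + E (y(E) = E - 155 = -155 + E)
h(297, J(13, 5))/y(G(10)) = 121/(-155 - 7/180) = 121/(-27907/180) = 121*(-180/27907) = -1980/2537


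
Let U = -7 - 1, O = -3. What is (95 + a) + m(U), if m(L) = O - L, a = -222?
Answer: -122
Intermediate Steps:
U = -8
m(L) = -3 - L
(95 + a) + m(U) = (95 - 222) + (-3 - 1*(-8)) = -127 + (-3 + 8) = -127 + 5 = -122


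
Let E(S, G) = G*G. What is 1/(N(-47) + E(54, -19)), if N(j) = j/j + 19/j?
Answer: 47/16995 ≈ 0.0027655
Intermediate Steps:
E(S, G) = G**2
N(j) = 1 + 19/j
1/(N(-47) + E(54, -19)) = 1/((19 - 47)/(-47) + (-19)**2) = 1/(-1/47*(-28) + 361) = 1/(28/47 + 361) = 1/(16995/47) = 47/16995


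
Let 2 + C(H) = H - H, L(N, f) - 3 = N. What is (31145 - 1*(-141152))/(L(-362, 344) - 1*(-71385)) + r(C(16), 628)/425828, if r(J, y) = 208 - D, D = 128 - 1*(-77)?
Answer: 36684549997/15122429764 ≈ 2.4258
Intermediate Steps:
D = 205 (D = 128 + 77 = 205)
L(N, f) = 3 + N
C(H) = -2 (C(H) = -2 + (H - H) = -2 + 0 = -2)
r(J, y) = 3 (r(J, y) = 208 - 1*205 = 208 - 205 = 3)
(31145 - 1*(-141152))/(L(-362, 344) - 1*(-71385)) + r(C(16), 628)/425828 = (31145 - 1*(-141152))/((3 - 362) - 1*(-71385)) + 3/425828 = (31145 + 141152)/(-359 + 71385) + 3*(1/425828) = 172297/71026 + 3/425828 = 36684549997/15122429764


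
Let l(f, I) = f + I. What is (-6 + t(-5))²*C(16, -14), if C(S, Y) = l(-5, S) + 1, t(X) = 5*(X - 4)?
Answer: 31212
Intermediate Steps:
t(X) = -20 + 5*X (t(X) = 5*(-4 + X) = -20 + 5*X)
l(f, I) = I + f
C(S, Y) = -4 + S (C(S, Y) = (S - 5) + 1 = (-5 + S) + 1 = -4 + S)
(-6 + t(-5))²*C(16, -14) = (-6 + (-20 + 5*(-5)))²*(-4 + 16) = (-6 + (-20 - 25))²*12 = (-6 - 45)²*12 = (-51)²*12 = 2601*12 = 31212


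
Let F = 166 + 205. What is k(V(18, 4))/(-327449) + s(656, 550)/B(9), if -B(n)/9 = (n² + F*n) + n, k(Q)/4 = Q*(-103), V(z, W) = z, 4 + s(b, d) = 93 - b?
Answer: 5117639/124758069 ≈ 0.041021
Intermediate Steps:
s(b, d) = 89 - b (s(b, d) = -4 + (93 - b) = 89 - b)
F = 371
k(Q) = -412*Q (k(Q) = 4*(Q*(-103)) = 4*(-103*Q) = -412*Q)
B(n) = -3348*n - 9*n² (B(n) = -9*((n² + 371*n) + n) = -9*(n² + 372*n) = -3348*n - 9*n²)
k(V(18, 4))/(-327449) + s(656, 550)/B(9) = -412*18/(-327449) + (89 - 1*656)/((-9*9*(372 + 9))) = -7416*(-1/327449) + (89 - 656)/((-9*9*381)) = 7416/327449 - 567/(-30861) = 7416/327449 - 567*(-1/30861) = 7416/327449 + 7/381 = 5117639/124758069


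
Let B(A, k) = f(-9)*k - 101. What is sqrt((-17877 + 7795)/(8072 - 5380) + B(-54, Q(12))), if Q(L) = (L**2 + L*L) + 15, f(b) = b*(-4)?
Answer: sqrt(19572429626)/1346 ≈ 103.94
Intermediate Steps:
f(b) = -4*b
Q(L) = 15 + 2*L**2 (Q(L) = (L**2 + L**2) + 15 = 2*L**2 + 15 = 15 + 2*L**2)
B(A, k) = -101 + 36*k (B(A, k) = (-4*(-9))*k - 101 = 36*k - 101 = -101 + 36*k)
sqrt((-17877 + 7795)/(8072 - 5380) + B(-54, Q(12))) = sqrt((-17877 + 7795)/(8072 - 5380) + (-101 + 36*(15 + 2*12**2))) = sqrt(-10082/2692 + (-101 + 36*(15 + 2*144))) = sqrt(-10082*1/2692 + (-101 + 36*(15 + 288))) = sqrt(-5041/1346 + (-101 + 36*303)) = sqrt(-5041/1346 + (-101 + 10908)) = sqrt(-5041/1346 + 10807) = sqrt(14541181/1346) = sqrt(19572429626)/1346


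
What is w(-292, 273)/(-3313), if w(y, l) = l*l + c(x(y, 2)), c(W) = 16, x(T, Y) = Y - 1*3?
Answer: -74545/3313 ≈ -22.501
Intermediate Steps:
x(T, Y) = -3 + Y (x(T, Y) = Y - 3 = -3 + Y)
w(y, l) = 16 + l**2 (w(y, l) = l*l + 16 = l**2 + 16 = 16 + l**2)
w(-292, 273)/(-3313) = (16 + 273**2)/(-3313) = (16 + 74529)*(-1/3313) = 74545*(-1/3313) = -74545/3313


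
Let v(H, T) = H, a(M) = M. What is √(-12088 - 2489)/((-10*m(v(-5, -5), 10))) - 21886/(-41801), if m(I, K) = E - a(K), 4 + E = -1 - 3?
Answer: 21886/41801 + I*√14577/180 ≈ 0.52358 + 0.67075*I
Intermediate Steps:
E = -8 (E = -4 + (-1 - 3) = -4 - 4 = -8)
m(I, K) = -8 - K
√(-12088 - 2489)/((-10*m(v(-5, -5), 10))) - 21886/(-41801) = √(-12088 - 2489)/((-10*(-8 - 1*10))) - 21886/(-41801) = √(-14577)/((-10*(-8 - 10))) - 21886*(-1/41801) = (I*√14577)/((-10*(-18))) + 21886/41801 = (I*√14577)/180 + 21886/41801 = (I*√14577)*(1/180) + 21886/41801 = I*√14577/180 + 21886/41801 = 21886/41801 + I*√14577/180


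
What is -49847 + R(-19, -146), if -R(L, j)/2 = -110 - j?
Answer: -49919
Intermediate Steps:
R(L, j) = 220 + 2*j (R(L, j) = -2*(-110 - j) = 220 + 2*j)
-49847 + R(-19, -146) = -49847 + (220 + 2*(-146)) = -49847 + (220 - 292) = -49847 - 72 = -49919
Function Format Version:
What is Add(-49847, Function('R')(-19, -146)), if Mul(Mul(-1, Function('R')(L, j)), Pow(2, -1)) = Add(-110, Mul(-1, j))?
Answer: -49919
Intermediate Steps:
Function('R')(L, j) = Add(220, Mul(2, j)) (Function('R')(L, j) = Mul(-2, Add(-110, Mul(-1, j))) = Add(220, Mul(2, j)))
Add(-49847, Function('R')(-19, -146)) = Add(-49847, Add(220, Mul(2, -146))) = Add(-49847, Add(220, -292)) = Add(-49847, -72) = -49919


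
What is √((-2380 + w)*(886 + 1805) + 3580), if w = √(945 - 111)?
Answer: √(-6401000 + 2691*√834) ≈ 2514.6*I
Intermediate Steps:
w = √834 ≈ 28.879
√((-2380 + w)*(886 + 1805) + 3580) = √((-2380 + √834)*(886 + 1805) + 3580) = √((-2380 + √834)*2691 + 3580) = √((-6404580 + 2691*√834) + 3580) = √(-6401000 + 2691*√834)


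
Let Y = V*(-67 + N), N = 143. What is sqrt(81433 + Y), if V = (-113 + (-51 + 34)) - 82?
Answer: sqrt(65321) ≈ 255.58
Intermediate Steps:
V = -212 (V = (-113 - 17) - 82 = -130 - 82 = -212)
Y = -16112 (Y = -212*(-67 + 143) = -212*76 = -16112)
sqrt(81433 + Y) = sqrt(81433 - 16112) = sqrt(65321)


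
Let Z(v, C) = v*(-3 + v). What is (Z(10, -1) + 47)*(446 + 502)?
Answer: 110916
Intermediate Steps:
(Z(10, -1) + 47)*(446 + 502) = (10*(-3 + 10) + 47)*(446 + 502) = (10*7 + 47)*948 = (70 + 47)*948 = 117*948 = 110916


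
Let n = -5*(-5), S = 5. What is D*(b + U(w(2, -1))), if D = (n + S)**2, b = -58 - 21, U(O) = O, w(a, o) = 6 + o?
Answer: -66600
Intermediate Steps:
n = 25
b = -79
D = 900 (D = (25 + 5)**2 = 30**2 = 900)
D*(b + U(w(2, -1))) = 900*(-79 + (6 - 1)) = 900*(-79 + 5) = 900*(-74) = -66600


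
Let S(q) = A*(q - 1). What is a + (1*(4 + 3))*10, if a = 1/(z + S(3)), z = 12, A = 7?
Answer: 1821/26 ≈ 70.038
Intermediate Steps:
S(q) = -7 + 7*q (S(q) = 7*(q - 1) = 7*(-1 + q) = -7 + 7*q)
a = 1/26 (a = 1/(12 + (-7 + 7*3)) = 1/(12 + (-7 + 21)) = 1/(12 + 14) = 1/26 ≈ 0.038462)
a + (1*(4 + 3))*10 = 1/26 + (1*(4 + 3))*10 = 1/26 + (1*7)*10 = 1/26 + 7*10 = 1/26 + 70 = 1821/26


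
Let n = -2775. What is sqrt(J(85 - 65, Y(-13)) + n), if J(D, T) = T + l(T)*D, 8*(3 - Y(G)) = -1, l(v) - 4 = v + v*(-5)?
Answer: 3*I*sqrt(5230)/4 ≈ 54.239*I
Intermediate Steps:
l(v) = 4 - 4*v (l(v) = 4 + (v + v*(-5)) = 4 + (v - 5*v) = 4 - 4*v)
Y(G) = 25/8 (Y(G) = 3 - 1/8*(-1) = 3 + 1/8 = 25/8)
J(D, T) = T + D*(4 - 4*T) (J(D, T) = T + (4 - 4*T)*D = T + D*(4 - 4*T))
sqrt(J(85 - 65, Y(-13)) + n) = sqrt((25/8 - 4*(85 - 65)*(-1 + 25/8)) - 2775) = sqrt((25/8 - 4*20*17/8) - 2775) = sqrt((25/8 - 170) - 2775) = sqrt(-1335/8 - 2775) = sqrt(-23535/8) = 3*I*sqrt(5230)/4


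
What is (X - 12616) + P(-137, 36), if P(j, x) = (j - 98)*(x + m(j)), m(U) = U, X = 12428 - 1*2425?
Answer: 21122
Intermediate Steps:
X = 10003 (X = 12428 - 2425 = 10003)
P(j, x) = (-98 + j)*(j + x) (P(j, x) = (j - 98)*(x + j) = (-98 + j)*(j + x))
(X - 12616) + P(-137, 36) = (10003 - 12616) + ((-137)² - 98*(-137) - 98*36 - 137*36) = -2613 + (18769 + 13426 - 3528 - 4932) = -2613 + 23735 = 21122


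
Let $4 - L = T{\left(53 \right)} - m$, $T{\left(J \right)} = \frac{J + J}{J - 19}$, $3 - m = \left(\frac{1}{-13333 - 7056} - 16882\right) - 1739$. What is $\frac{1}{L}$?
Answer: $\frac{346613}{6455626364} \approx 5.3692 \cdot 10^{-5}$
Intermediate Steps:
$m = \frac{379724737}{20389}$ ($m = 3 - \left(\left(\frac{1}{-13333 - 7056} - 16882\right) - 1739\right) = 3 - \left(\left(\frac{1}{-20389} - 16882\right) - 1739\right) = 3 - \left(\left(- \frac{1}{20389} - 16882\right) - 1739\right) = 3 - \left(- \frac{344207099}{20389} - 1739\right) = 3 - - \frac{379663570}{20389} = 3 + \frac{379663570}{20389} = \frac{379724737}{20389} \approx 18624.0$)
$T{\left(J \right)} = \frac{2 J}{-19 + J}$
$L = \frac{6455626364}{346613}$ ($L = 4 - \left(2 \cdot 53 \frac{1}{-19 + 53} - \frac{379724737}{20389}\right) = 4 - \left(2 \cdot 53 \cdot \frac{1}{34} - \frac{379724737}{20389}\right) = 4 - \left(\frac{53}{17} - \frac{379724737}{20389}\right) = 4 - - \frac{6454239912}{346613} = 4 + \frac{6454239912}{346613} = \frac{6455626364}{346613} \approx 18625.0$)
$\frac{1}{L} = \frac{1}{\frac{6455626364}{346613}} = \frac{346613}{6455626364}$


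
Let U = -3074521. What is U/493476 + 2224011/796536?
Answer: -37540850195/10918649976 ≈ -3.4382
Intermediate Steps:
U/493476 + 2224011/796536 = -3074521/493476 + 2224011/796536 = -3074521*1/493476 + 2224011*(1/796536) = -3074521/493476 + 741337/265512 = -37540850195/10918649976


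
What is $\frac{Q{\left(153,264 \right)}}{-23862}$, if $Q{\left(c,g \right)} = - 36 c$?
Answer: $\frac{918}{3977} \approx 0.23083$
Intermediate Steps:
$\frac{Q{\left(153,264 \right)}}{-23862} = \frac{\left(-36\right) 153}{-23862} = \left(-5508\right) \left(- \frac{1}{23862}\right) = \frac{918}{3977}$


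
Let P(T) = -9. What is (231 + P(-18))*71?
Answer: 15762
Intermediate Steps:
(231 + P(-18))*71 = (231 - 9)*71 = 222*71 = 15762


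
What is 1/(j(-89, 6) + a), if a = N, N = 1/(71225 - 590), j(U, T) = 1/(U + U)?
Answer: -12573030/70457 ≈ -178.45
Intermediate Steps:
j(U, T) = 1/(2*U)
N = 1/70635 ≈ 1.4157e-5
a = 1/70635 ≈ 1.4157e-5
1/(j(-89, 6) + a) = 1/((1/2)/(-89) + 1/70635) = 1/((1/2)*(-1/89) + 1/70635) = 1/(-1/178 + 1/70635) = 1/(-70457/12573030) = -12573030/70457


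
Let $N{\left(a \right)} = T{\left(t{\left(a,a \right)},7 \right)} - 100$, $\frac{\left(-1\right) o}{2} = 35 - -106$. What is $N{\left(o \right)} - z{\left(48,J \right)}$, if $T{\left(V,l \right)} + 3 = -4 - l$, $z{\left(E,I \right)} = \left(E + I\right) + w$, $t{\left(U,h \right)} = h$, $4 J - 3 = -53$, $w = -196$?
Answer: $\frac{93}{2} \approx 46.5$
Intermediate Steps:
$J = - \frac{25}{2}$ ($J = \frac{3}{4} + \frac{1}{4} \left(-53\right) = \frac{3}{4} - \frac{53}{4} = - \frac{25}{2} \approx -12.5$)
$z{\left(E,I \right)} = -196 + E + I$ ($z{\left(E,I \right)} = \left(E + I\right) - 196 = -196 + E + I$)
$T{\left(V,l \right)} = -7 - l$ ($T{\left(V,l \right)} = -3 - \left(4 + l\right) = -7 - l$)
$o = -282$ ($o = - 2 \left(35 - -106\right) = - 2 \left(35 + 106\right) = \left(-2\right) 141 = -282$)
$N{\left(a \right)} = -114$ ($N{\left(a \right)} = \left(-7 - 7\right) - 100 = -14 - 100 = -114$)
$N{\left(o \right)} - z{\left(48,J \right)} = -114 - \left(-196 + 48 - \frac{25}{2}\right) = -114 - - \frac{321}{2} = -114 + \frac{321}{2} = \frac{93}{2}$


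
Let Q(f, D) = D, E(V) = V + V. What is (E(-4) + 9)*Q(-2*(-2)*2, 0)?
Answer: 0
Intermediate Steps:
E(V) = 2*V
(E(-4) + 9)*Q(-2*(-2)*2, 0) = (2*(-4) + 9)*0 = (-8 + 9)*0 = 1*0 = 0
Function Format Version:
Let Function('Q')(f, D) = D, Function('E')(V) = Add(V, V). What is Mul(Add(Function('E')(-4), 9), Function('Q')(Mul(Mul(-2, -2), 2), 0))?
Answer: 0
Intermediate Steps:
Function('E')(V) = Mul(2, V)
Mul(Add(Function('E')(-4), 9), Function('Q')(Mul(Mul(-2, -2), 2), 0)) = Mul(Add(Mul(2, -4), 9), 0) = Mul(Add(-8, 9), 0) = Mul(1, 0) = 0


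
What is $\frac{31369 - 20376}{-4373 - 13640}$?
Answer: $- \frac{10993}{18013} \approx -0.61028$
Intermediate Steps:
$\frac{31369 - 20376}{-4373 - 13640} = \frac{10993}{-18013} = 10993 \left(- \frac{1}{18013}\right) = - \frac{10993}{18013}$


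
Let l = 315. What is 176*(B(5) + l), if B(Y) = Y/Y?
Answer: 55616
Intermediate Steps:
B(Y) = 1
176*(B(5) + l) = 176*(1 + 315) = 176*316 = 55616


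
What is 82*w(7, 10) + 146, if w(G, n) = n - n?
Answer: 146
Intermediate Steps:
w(G, n) = 0
82*w(7, 10) + 146 = 82*0 + 146 = 0 + 146 = 146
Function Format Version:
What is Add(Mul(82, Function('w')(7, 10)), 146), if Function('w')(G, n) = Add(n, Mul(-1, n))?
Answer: 146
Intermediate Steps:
Function('w')(G, n) = 0
Add(Mul(82, Function('w')(7, 10)), 146) = Add(Mul(82, 0), 146) = Add(0, 146) = 146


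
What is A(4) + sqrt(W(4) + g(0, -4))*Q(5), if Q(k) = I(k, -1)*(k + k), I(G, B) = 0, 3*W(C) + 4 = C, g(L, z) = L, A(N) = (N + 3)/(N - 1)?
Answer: 7/3 ≈ 2.3333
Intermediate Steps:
A(N) = (3 + N)/(-1 + N)
W(C) = -4/3 + C/3
Q(k) = 0 (Q(k) = 0*(k + k) = 0*(2*k) = 0)
A(4) + sqrt(W(4) + g(0, -4))*Q(5) = (3 + 4)/(-1 + 4) + sqrt((-4/3 + (1/3)*4) + 0)*0 = 7/3 + sqrt((-4/3 + 4/3) + 0)*0 = (1/3)*7 + sqrt(0 + 0)*0 = 7/3 + sqrt(0)*0 = 7/3 + 0*0 = 7/3 + 0 = 7/3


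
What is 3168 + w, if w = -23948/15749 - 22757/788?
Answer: 38938280599/12410212 ≈ 3137.6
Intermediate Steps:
w = -377271017/12410212 (w = -23948*1/15749 - 22757*1/788 = -23948/15749 - 22757/788 = -377271017/12410212 ≈ -30.400)
3168 + w = 3168 - 377271017/12410212 = 38938280599/12410212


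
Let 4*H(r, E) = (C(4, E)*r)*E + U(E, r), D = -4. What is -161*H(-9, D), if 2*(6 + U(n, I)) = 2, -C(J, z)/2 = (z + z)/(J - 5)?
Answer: 93541/4 ≈ 23385.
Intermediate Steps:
C(J, z) = -4*z/(-5 + J) (C(J, z) = -2*(z + z)/(J - 5) = -2*2*z/(-5 + J) = -4*z/(-5 + J))
U(n, I) = -5 (U(n, I) = -6 + (½)*2 = -6 + 1 = -5)
H(r, E) = -5/4 + r*E² (H(r, E) = (((-4*E/(-5 + 4))*r)*E - 5)/4 = (((-4*E/(-1))*r)*E - 5)/4 = (((-4*E*(-1))*r)*E - 5)/4 = (((4*E)*r)*E - 5)/4 = ((4*E*r)*E - 5)/4 = (4*r*E² - 5)/4 = (-5 + 4*r*E²)/4 = -5/4 + r*E²)
-161*H(-9, D) = -161*(-5/4 - 9*(-4)²) = -161*(-5/4 - 9*16) = -161*(-5/4 - 144) = -161*(-581/4) = 93541/4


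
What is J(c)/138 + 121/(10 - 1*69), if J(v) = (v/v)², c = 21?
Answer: -16639/8142 ≈ -2.0436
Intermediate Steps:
J(v) = 1 (J(v) = 1² = 1)
J(c)/138 + 121/(10 - 1*69) = 1/138 + 121/(10 - 1*69) = 1*(1/138) + 121/(10 - 69) = 1/138 + 121/(-59) = 1/138 + 121*(-1/59) = 1/138 - 121/59 = -16639/8142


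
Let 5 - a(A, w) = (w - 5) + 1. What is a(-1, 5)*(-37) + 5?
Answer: -143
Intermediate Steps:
a(A, w) = 9 - w (a(A, w) = 5 - ((w - 5) + 1) = 5 - ((-5 + w) + 1) = 5 - (-4 + w) = 5 + (4 - w) = 9 - w)
a(-1, 5)*(-37) + 5 = (9 - 1*5)*(-37) + 5 = (9 - 5)*(-37) + 5 = 4*(-37) + 5 = -148 + 5 = -143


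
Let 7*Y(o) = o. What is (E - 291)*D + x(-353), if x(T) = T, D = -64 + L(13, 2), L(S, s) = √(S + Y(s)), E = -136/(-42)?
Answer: 379339/21 - 6043*√651/147 ≈ 17015.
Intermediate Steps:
Y(o) = o/7
E = 68/21 (E = -136*(-1/42) = 68/21 ≈ 3.2381)
L(S, s) = √(S + s/7)
D = -64 + √651/7 (D = -64 + √(7*2 + 49*13)/7 = -64 + √(14 + 637)/7 = -64 + √651/7 ≈ -60.355)
(E - 291)*D + x(-353) = (68/21 - 291)*(-64 + √651/7) - 353 = -6043*(-64 + √651/7)/21 - 353 = (386752/21 - 6043*√651/147) - 353 = 379339/21 - 6043*√651/147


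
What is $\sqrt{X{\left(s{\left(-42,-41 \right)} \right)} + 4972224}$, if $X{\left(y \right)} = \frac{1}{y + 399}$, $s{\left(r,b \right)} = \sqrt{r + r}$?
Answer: $\sqrt{\frac{1983917377 + 9944448 i \sqrt{21}}{399 + 2 i \sqrt{21}}} \approx 2229.8 - 1.0 \cdot 10^{-8} i$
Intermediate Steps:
$s{\left(r,b \right)} = \sqrt{2} \sqrt{r}$ ($s{\left(r,b \right)} = \sqrt{2 r} = \sqrt{2} \sqrt{r}$)
$X{\left(y \right)} = \frac{1}{399 + y}$
$\sqrt{X{\left(s{\left(-42,-41 \right)} \right)} + 4972224} = \sqrt{\frac{1}{399 + \sqrt{2} \sqrt{-42}} + 4972224} = \sqrt{\frac{1}{399 + \sqrt{2} i \sqrt{42}} + 4972224} = \sqrt{\frac{1}{399 + 2 i \sqrt{21}} + 4972224} = \sqrt{4972224 + \frac{1}{399 + 2 i \sqrt{21}}}$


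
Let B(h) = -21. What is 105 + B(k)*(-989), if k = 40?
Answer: 20874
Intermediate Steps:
105 + B(k)*(-989) = 105 - 21*(-989) = 105 + 20769 = 20874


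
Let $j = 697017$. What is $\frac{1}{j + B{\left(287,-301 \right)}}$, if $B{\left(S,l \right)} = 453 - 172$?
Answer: $\frac{1}{697298} \approx 1.4341 \cdot 10^{-6}$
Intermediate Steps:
$B{\left(S,l \right)} = 281$ ($B{\left(S,l \right)} = 453 - 172 = 281$)
$\frac{1}{j + B{\left(287,-301 \right)}} = \frac{1}{697017 + 281} = \frac{1}{697298}$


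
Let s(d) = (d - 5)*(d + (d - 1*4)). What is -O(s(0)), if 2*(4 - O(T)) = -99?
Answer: -107/2 ≈ -53.500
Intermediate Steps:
s(d) = (-5 + d)*(-4 + 2*d) (s(d) = (-5 + d)*(d + (d - 4)) = (-5 + d)*(d + (-4 + d)) = (-5 + d)*(-4 + 2*d))
O(T) = 107/2 (O(T) = 4 - ½*(-99) = 4 + 99/2 = 107/2)
-O(s(0)) = -1*107/2 = -107/2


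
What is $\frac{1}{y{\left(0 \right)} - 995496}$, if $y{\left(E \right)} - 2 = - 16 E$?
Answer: $- \frac{1}{995494} \approx -1.0045 \cdot 10^{-6}$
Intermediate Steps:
$y{\left(E \right)} = 2 - 16 E$
$\frac{1}{y{\left(0 \right)} - 995496} = \frac{1}{\left(2 - 0\right) - 995496} = \frac{1}{\left(2 + 0\right) - 995496} = \frac{1}{2 - 995496} = \frac{1}{-995494} = - \frac{1}{995494}$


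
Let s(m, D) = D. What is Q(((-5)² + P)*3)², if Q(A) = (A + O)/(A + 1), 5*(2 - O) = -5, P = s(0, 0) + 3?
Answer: 7569/7225 ≈ 1.0476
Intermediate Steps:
P = 3 (P = 0 + 3 = 3)
O = 3 (O = 2 - ⅕*(-5) = 2 + 1 = 3)
Q(A) = (3 + A)/(1 + A) (Q(A) = (A + 3)/(A + 1) = (3 + A)/(1 + A))
Q(((-5)² + P)*3)² = ((3 + ((-5)² + 3)*3)/(1 + ((-5)² + 3)*3))² = ((3 + (25 + 3)*3)/(1 + (25 + 3)*3))² = ((3 + 28*3)/(1 + 28*3))² = ((3 + 84)/(1 + 84))² = (87/85)² = 7569/7225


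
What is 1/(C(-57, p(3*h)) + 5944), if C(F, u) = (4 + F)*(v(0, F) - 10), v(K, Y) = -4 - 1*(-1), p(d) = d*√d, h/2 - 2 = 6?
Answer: 1/6633 ≈ 0.00015076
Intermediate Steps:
h = 16 (h = 4 + 2*6 = 4 + 12 = 16)
p(d) = d^(3/2)
v(K, Y) = -3 (v(K, Y) = -4 + 1 = -3)
C(F, u) = -52 - 13*F (C(F, u) = (4 + F)*(-3 - 10) = (4 + F)*(-13) = -52 - 13*F)
1/(C(-57, p(3*h)) + 5944) = 1/((-52 - 13*(-57)) + 5944) = 1/((-52 + 741) + 5944) = 1/(689 + 5944) = 1/6633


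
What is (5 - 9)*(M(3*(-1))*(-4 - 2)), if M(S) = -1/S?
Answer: 8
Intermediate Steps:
(5 - 9)*(M(3*(-1))*(-4 - 2)) = (5 - 9)*((-1/(3*(-1)))*(-4 - 2)) = -4*(-1/(-3))*(-6) = -4*(-1*(-1/3))*(-6) = -4*(-6)/3 = -4*(-2) = 8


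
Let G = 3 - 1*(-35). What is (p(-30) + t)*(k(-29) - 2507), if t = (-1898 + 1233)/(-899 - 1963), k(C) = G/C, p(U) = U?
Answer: 2065723165/27666 ≈ 74667.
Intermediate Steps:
G = 38 (G = 3 + 35 = 38)
k(C) = 38/C
t = 665/2862 (t = -665/(-2862) = -665*(-1/2862) = 665/2862 ≈ 0.23235)
(p(-30) + t)*(k(-29) - 2507) = (-30 + 665/2862)*(38/(-29) - 2507) = -85195*(38*(-1/29) - 2507)/2862 = -85195*(-38/29 - 2507)/2862 = -85195/2862*(-72741/29) = 2065723165/27666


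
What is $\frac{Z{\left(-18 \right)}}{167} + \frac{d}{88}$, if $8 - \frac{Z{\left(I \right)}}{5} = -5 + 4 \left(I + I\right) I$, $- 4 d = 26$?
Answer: $- \frac{2271691}{29392} \approx -77.289$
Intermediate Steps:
$d = - \frac{13}{2}$ ($d = \left(- \frac{1}{4}\right) 26 = - \frac{13}{2} \approx -6.5$)
$Z{\left(I \right)} = 65 - 40 I^{2}$ ($Z{\left(I \right)} = 40 - 5 \left(-5 + 4 \left(I + I\right) I\right) = 40 - 5 \left(-5 + 4 \cdot 2 I I\right) = 40 - 5 \left(-5 + 4 \cdot 2 I^{2}\right) = 40 - 5 \left(-5 + 8 I^{2}\right) = 40 - \left(-25 + 40 I^{2}\right) = 65 - 40 I^{2}$)
$\frac{Z{\left(-18 \right)}}{167} + \frac{d}{88} = \frac{65 - 40 \left(-18\right)^{2}}{167} - \frac{13}{2 \cdot 88} = \left(65 - 12960\right) \frac{1}{167} - \frac{13}{176} = \left(-12895\right) \frac{1}{167} - \frac{13}{176} = - \frac{12895}{167} - \frac{13}{176} = - \frac{2271691}{29392}$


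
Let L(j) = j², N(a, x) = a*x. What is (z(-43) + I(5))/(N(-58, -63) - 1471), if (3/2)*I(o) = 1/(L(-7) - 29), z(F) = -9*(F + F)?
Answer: 23221/65490 ≈ 0.35457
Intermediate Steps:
z(F) = -18*F
I(o) = 1/30 (I(o) = 2/(3*((-7)² - 29)) = 2/(3*(49 - 29)) = (⅔)/20 = (⅔)*(1/20) = 1/30)
(z(-43) + I(5))/(N(-58, -63) - 1471) = (-18*(-43) + 1/30)/(-58*(-63) - 1471) = (774 + 1/30)/(3654 - 1471) = (23221/30)/2183 = (23221/30)*(1/2183) = 23221/65490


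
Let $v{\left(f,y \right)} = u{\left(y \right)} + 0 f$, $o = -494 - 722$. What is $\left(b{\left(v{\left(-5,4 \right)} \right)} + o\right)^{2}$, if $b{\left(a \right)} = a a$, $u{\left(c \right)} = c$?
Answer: $1440000$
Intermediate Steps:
$o = -1216$
$v{\left(f,y \right)} = y$ ($v{\left(f,y \right)} = y + 0 f = y + 0 = y$)
$b{\left(a \right)} = a^{2}$
$\left(b{\left(v{\left(-5,4 \right)} \right)} + o\right)^{2} = \left(4^{2} - 1216\right)^{2} = \left(16 - 1216\right)^{2} = \left(-1200\right)^{2} = 1440000$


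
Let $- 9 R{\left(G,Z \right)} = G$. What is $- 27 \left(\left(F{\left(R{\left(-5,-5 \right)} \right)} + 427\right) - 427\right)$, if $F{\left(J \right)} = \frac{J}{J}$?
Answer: $-27$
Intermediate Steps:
$R{\left(G,Z \right)} = - \frac{G}{9}$
$F{\left(J \right)} = 1$
$- 27 \left(\left(F{\left(R{\left(-5,-5 \right)} \right)} + 427\right) - 427\right) = - 27 \left(\left(1 + 427\right) - 427\right) = - 27 \left(428 - 427\right) = \left(-27\right) 1 = -27$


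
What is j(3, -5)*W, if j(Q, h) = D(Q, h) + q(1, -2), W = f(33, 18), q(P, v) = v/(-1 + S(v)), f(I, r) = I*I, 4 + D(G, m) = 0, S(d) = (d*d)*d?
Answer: -4114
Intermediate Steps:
S(d) = d³ (S(d) = d²*d = d³)
D(G, m) = -4 (D(G, m) = -4 + 0 = -4)
f(I, r) = I²
q(P, v) = v/(-1 + v³)
W = 1089 (W = 33² = 1089)
j(Q, h) = -34/9 (j(Q, h) = -4 - 2/(-1 + (-2)³) = -4 - 2/(-1 - 8) = -4 - 2/(-9) = -4 - 2*(-⅑) = -4 + 2/9 = -34/9)
j(3, -5)*W = -34/9*1089 = -4114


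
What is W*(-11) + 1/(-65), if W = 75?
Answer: -53626/65 ≈ -825.02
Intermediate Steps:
W*(-11) + 1/(-65) = 75*(-11) + 1/(-65) = -825 - 1/65 = -53626/65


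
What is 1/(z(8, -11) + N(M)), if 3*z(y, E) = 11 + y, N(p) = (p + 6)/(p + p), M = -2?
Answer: 3/16 ≈ 0.18750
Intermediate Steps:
N(p) = (6 + p)/(2*p) (N(p) = (6 + p)/((2*p)) = (6 + p)*(1/(2*p)) = (6 + p)/(2*p))
z(y, E) = 11/3 + y/3 (z(y, E) = (11 + y)/3 = 11/3 + y/3)
1/(z(8, -11) + N(M)) = 1/((11/3 + (⅓)*8) + (½)*(6 - 2)/(-2)) = 1/((11/3 + 8/3) + (½)*(-½)*4) = 1/(19/3 - 1) = 1/(16/3) = 3/16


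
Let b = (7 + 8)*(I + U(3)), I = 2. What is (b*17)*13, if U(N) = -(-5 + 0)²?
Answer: -76245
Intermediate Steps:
U(N) = -25 (U(N) = -1*(-5)² = -1*25 = -25)
b = -345 (b = (7 + 8)*(2 - 25) = 15*(-23) = -345)
(b*17)*13 = -345*17*13 = -5865*13 = -76245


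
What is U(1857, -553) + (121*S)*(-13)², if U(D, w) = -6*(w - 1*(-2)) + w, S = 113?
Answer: 2313490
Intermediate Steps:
U(D, w) = -12 - 5*w (U(D, w) = -6*(w + 2) + w = -6*(2 + w) + w = (-12 - 6*w) + w = -12 - 5*w)
U(1857, -553) + (121*S)*(-13)² = (-12 - 5*(-553)) + (121*113)*(-13)² = (-12 + 2765) + 13673*169 = 2753 + 2310737 = 2313490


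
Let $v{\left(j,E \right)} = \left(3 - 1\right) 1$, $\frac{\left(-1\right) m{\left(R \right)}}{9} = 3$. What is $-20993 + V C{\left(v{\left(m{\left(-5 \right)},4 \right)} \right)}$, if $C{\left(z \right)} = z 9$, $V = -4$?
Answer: $-21065$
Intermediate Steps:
$m{\left(R \right)} = -27$ ($m{\left(R \right)} = \left(-9\right) 3 = -27$)
$v{\left(j,E \right)} = 2$ ($v{\left(j,E \right)} = 2 \cdot 1 = 2$)
$C{\left(z \right)} = 9 z$
$-20993 + V C{\left(v{\left(m{\left(-5 \right)},4 \right)} \right)} = -20993 - 4 \cdot 9 \cdot 2 = -20993 - 72 = -21065$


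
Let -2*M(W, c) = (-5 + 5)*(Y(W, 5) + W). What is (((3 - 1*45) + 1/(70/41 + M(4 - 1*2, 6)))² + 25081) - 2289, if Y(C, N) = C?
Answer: 120085001/4900 ≈ 24507.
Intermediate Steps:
M(W, c) = 0 (M(W, c) = -(-5 + 5)*(W + W)/2 = -0*2*W = -½*0 = 0)
(((3 - 1*45) + 1/(70/41 + M(4 - 1*2, 6)))² + 25081) - 2289 = (((3 - 1*45) + 1/(70/41 + 0))² + 25081) - 2289 = (((3 - 45) + 1/(70*(1/41) + 0))² + 25081) - 2289 = ((-42 + 1/(70/41 + 0))² + 25081) - 2289 = ((-42 + 1/(70/41))² + 25081) - 2289 = ((-42 + 41/70)² + 25081) - 2289 = ((-2899/70)² + 25081) - 2289 = (8404201/4900 + 25081) - 2289 = 131301101/4900 - 2289 = 120085001/4900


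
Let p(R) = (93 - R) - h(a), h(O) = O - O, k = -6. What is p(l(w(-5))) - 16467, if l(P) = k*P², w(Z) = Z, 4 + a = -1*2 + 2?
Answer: -16224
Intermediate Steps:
a = -4 (a = -4 + (-1*2 + 2) = -4 + (-2 + 2) = -4 + 0 = -4)
h(O) = 0
l(P) = -6*P²
p(R) = 93 - R (p(R) = (93 - R) - 1*0 = (93 - R) + 0 = 93 - R)
p(l(w(-5))) - 16467 = (93 - (-6)*(-5)²) - 16467 = (93 - (-6)*25) - 16467 = (93 - 1*(-150)) - 16467 = (93 + 150) - 16467 = 243 - 16467 = -16224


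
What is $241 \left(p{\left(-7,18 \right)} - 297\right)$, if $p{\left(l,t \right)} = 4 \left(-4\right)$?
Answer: $-75433$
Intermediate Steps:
$p{\left(l,t \right)} = -16$
$241 \left(p{\left(-7,18 \right)} - 297\right) = 241 \left(-16 - 297\right) = 241 \left(-313\right) = -75433$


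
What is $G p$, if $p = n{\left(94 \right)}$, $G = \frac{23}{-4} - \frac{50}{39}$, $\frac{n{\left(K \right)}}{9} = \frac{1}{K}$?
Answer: $- \frac{3291}{4888} \approx -0.67328$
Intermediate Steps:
$n{\left(K \right)} = \frac{9}{K}$
$G = - \frac{1097}{156}$ ($G = 23 \left(- \frac{1}{4}\right) - \frac{50}{39} = - \frac{23}{4} - \frac{50}{39} = - \frac{1097}{156} \approx -7.0321$)
$p = \frac{9}{94} \approx 0.095745$
$G p = \left(- \frac{1097}{156}\right) \frac{9}{94} = - \frac{3291}{4888}$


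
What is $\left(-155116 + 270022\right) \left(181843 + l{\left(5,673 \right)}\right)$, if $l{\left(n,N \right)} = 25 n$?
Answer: $20909215008$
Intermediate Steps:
$\left(-155116 + 270022\right) \left(181843 + l{\left(5,673 \right)}\right) = \left(-155116 + 270022\right) \left(181843 + 25 \cdot 5\right) = 114906 \left(181843 + 125\right) = 114906 \cdot 181968 = 20909215008$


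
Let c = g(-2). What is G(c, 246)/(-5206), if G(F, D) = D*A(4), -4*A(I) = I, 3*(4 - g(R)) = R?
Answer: 123/2603 ≈ 0.047253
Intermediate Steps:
g(R) = 4 - R/3
A(I) = -I/4
c = 14/3 (c = 4 - ⅓*(-2) = 4 + ⅔ = 14/3 ≈ 4.6667)
G(F, D) = -D (G(F, D) = D*(-¼*4) = D*(-1) = -D)
G(c, 246)/(-5206) = -1*246/(-5206) = -246*(-1/5206) = 123/2603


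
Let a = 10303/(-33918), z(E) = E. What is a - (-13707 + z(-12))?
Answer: 465310739/33918 ≈ 13719.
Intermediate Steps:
a = -10303/33918 (a = 10303*(-1/33918) = -10303/33918 ≈ -0.30376)
a - (-13707 + z(-12)) = -10303/33918 - (-13707 - 12) = -10303/33918 - 1*(-13719) = -10303/33918 + 13719 = 465310739/33918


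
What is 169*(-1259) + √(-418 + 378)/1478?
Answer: -212771 + I*√10/739 ≈ -2.1277e+5 + 0.0042791*I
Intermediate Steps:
169*(-1259) + √(-418 + 378)/1478 = -212771 + √(-40)*(1/1478) = -212771 + (2*I*√10)*(1/1478) = -212771 + I*√10/739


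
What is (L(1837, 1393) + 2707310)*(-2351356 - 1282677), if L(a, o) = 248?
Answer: -9839355121414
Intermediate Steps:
(L(1837, 1393) + 2707310)*(-2351356 - 1282677) = (248 + 2707310)*(-2351356 - 1282677) = 2707558*(-3634033) = -9839355121414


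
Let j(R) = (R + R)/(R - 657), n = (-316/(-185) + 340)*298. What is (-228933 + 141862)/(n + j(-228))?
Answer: -950379965/1111469336 ≈ -0.85507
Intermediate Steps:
n = 18838368/185 (n = (-316*(-1/185) + 340)*298 = (316/185 + 340)*298 = (63216/185)*298 = 18838368/185 ≈ 1.0183e+5)
j(R) = 2*R/(-657 + R) (j(R) = (2*R)/(-657 + R) = 2*R/(-657 + R))
(-228933 + 141862)/(n + j(-228)) = (-228933 + 141862)/(18838368/185 + 2*(-228)/(-657 - 228)) = -87071/(18838368/185 + 2*(-228)/(-885)) = -87071/(18838368/185 + 2*(-228)*(-1/885)) = -87071/(18838368/185 + 152/295) = -87071/1111469336/10915 = -87071*10915/1111469336 = -950379965/1111469336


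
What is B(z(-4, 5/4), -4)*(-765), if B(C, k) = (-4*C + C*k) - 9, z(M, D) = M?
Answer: -17595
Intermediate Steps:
B(C, k) = -9 - 4*C + C*k
B(z(-4, 5/4), -4)*(-765) = (-9 - 4*(-4) - 4*(-4))*(-765) = (-9 + 16 + 16)*(-765) = 23*(-765) = -17595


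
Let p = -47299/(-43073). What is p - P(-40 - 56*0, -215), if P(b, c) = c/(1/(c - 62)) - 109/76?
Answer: -10260413761/172292 ≈ -59552.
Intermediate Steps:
p = 47299/43073 (p = -47299*(-1/43073) = 47299/43073 ≈ 1.0981)
P(b, c) = -109/76 + c*(-62 + c) (P(b, c) = c/(1/(-62 + c)) - 109*1/76 = c*(-62 + c) - 109/76 = -109/76 + c*(-62 + c))
p - P(-40 - 56*0, -215) = 47299/43073 - (-109/76 + (-215)² - 62*(-215)) = 47299/43073 - (-109/76 + 46225 + 13330) = 47299/43073 - 1*4526071/76 = 47299/43073 - 4526071/76 = -10260413761/172292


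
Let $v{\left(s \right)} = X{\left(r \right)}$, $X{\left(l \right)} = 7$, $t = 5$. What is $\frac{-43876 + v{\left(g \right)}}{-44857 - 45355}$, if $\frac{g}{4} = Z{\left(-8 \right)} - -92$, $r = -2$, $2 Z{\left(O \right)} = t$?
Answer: $\frac{43869}{90212} \approx 0.48629$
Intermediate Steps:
$Z{\left(O \right)} = \frac{5}{2}$ ($Z{\left(O \right)} = \frac{1}{2} \cdot 5 = \frac{5}{2}$)
$g = 378$ ($g = 4 \left(\frac{5}{2} - -92\right) = 4 \left(\frac{5}{2} + 92\right) = 4 \cdot \frac{189}{2} = 378$)
$v{\left(s \right)} = 7$
$\frac{-43876 + v{\left(g \right)}}{-44857 - 45355} = \frac{-43876 + 7}{-44857 - 45355} = - \frac{43869}{-90212} = \left(-43869\right) \left(- \frac{1}{90212}\right) = \frac{43869}{90212}$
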